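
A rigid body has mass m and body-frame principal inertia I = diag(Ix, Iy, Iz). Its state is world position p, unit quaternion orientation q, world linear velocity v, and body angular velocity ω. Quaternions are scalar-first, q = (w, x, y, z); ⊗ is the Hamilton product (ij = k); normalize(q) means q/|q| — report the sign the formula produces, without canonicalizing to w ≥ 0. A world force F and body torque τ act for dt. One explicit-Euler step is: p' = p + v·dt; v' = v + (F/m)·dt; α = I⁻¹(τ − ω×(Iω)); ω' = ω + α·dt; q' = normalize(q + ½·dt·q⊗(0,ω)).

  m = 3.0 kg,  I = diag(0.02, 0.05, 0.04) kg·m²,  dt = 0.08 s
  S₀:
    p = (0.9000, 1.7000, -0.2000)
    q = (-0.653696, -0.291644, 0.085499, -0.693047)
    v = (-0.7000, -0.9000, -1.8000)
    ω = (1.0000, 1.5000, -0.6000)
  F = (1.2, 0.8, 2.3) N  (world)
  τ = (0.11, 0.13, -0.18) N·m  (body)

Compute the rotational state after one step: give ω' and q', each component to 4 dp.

gyro term ω×Iω = (0.0090, 0.0120, 0.0450)
α = I⁻¹(τ − ω×Iω) = (5.0500, 2.3600, -5.6250)
new body rate ω' = (1.4040, 1.6888, -1.0500)
2q̇ = q⊗(0,ω) = (-0.2524327, 0.3345751, -1.8485774, -0.1307474)
q' = normalize(q + ½dt·q⊗(0,ω)) = (-0.6619, -0.2775, 0.0115, -0.6963)

ω' = (1.4040, 1.6888, -1.0500)
q' = (-0.6619, -0.2775, 0.0115, -0.6963)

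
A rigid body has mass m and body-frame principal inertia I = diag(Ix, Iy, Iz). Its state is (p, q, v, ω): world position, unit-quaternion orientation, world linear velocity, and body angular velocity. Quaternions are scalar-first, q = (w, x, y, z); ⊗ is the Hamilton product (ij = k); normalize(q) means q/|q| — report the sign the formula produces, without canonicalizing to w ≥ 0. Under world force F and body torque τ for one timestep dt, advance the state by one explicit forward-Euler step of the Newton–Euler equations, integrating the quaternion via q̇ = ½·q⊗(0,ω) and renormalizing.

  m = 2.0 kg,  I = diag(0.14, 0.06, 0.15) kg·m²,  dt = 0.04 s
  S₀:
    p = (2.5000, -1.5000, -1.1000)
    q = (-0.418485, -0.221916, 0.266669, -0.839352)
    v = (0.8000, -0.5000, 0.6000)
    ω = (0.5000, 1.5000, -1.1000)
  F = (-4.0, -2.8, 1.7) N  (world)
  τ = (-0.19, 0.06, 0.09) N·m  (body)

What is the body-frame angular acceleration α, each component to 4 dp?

α = (-0.2964, 0.9083, 1.0000)

gyro term ω×Iω = (-0.1485, 0.0055, -0.0600)
angular accel α = (-0.2964, 0.9083, 1.0000)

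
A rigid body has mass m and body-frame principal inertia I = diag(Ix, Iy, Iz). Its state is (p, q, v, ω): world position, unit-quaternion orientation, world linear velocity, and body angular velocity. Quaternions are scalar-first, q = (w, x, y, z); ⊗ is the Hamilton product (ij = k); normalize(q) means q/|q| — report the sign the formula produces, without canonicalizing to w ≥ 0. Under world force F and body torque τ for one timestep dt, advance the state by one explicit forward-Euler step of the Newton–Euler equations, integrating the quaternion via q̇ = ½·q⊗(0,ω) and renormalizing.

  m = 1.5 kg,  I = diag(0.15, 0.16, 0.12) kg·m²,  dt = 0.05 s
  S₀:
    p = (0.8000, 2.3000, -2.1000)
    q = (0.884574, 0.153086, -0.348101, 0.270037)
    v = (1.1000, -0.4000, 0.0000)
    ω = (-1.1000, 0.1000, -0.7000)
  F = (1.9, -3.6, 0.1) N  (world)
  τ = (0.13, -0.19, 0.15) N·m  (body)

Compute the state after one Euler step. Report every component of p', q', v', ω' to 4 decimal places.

p' = (0.8550, 2.2800, -2.1000)
q' = (0.8939, 0.1341, -0.3504, 0.2452)
v' = (1.1633, -0.5200, 0.0033)
ω' = (-1.0576, 0.0334, -0.6370)

precession coupling ω×(Iω) = (0.0028, 0.0231, -0.0011)
angular accel α = (0.8480, -1.3319, 1.2592)
new body rate ω' = (-1.0576, 0.0334, -0.6370)
2q̇ = q⊗(0,ω) = (0.3922306, -0.7563644, -0.1014231, -0.9868043)
updated quaternion q' = (0.8939, 0.1341, -0.3504, 0.2452)
new position p' = (0.8550, 2.2800, -2.1000)
v' = v + a·dt = (1.1633, -0.5200, 0.0033)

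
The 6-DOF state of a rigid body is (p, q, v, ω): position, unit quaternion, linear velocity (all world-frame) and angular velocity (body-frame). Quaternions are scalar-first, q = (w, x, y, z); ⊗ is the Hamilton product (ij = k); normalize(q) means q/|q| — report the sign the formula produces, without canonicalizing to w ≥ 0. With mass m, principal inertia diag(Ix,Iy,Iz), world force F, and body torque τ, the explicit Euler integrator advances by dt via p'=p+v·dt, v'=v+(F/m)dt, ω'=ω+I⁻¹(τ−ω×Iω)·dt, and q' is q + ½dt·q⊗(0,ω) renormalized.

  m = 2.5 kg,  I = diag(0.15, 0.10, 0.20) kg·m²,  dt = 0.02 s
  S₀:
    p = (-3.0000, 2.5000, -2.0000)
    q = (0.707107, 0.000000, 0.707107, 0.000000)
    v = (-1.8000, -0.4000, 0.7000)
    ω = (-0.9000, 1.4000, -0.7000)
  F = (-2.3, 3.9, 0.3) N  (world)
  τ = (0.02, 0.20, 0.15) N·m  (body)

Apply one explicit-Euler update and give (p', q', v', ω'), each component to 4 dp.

(τ − ω×Iω)/I = (0.7867, 2.3150, 0.4350)
ω + α·dt = (-0.8843, 1.4463, -0.6913)
2q̇ = q⊗(0,ω) = (-0.9899498, -1.1313712, 0.9899498, 0.1414214)
q' = normalize(q + ½dt·q⊗(0,ω)) = (0.6971, -0.0113, 0.7169, 0.0014)
new position p' = (-3.0360, 2.4920, -1.9860)
v' = v + a·dt = (-1.8184, -0.3688, 0.7024)

p' = (-3.0360, 2.4920, -1.9860)
q' = (0.6971, -0.0113, 0.7169, 0.0014)
v' = (-1.8184, -0.3688, 0.7024)
ω' = (-0.8843, 1.4463, -0.6913)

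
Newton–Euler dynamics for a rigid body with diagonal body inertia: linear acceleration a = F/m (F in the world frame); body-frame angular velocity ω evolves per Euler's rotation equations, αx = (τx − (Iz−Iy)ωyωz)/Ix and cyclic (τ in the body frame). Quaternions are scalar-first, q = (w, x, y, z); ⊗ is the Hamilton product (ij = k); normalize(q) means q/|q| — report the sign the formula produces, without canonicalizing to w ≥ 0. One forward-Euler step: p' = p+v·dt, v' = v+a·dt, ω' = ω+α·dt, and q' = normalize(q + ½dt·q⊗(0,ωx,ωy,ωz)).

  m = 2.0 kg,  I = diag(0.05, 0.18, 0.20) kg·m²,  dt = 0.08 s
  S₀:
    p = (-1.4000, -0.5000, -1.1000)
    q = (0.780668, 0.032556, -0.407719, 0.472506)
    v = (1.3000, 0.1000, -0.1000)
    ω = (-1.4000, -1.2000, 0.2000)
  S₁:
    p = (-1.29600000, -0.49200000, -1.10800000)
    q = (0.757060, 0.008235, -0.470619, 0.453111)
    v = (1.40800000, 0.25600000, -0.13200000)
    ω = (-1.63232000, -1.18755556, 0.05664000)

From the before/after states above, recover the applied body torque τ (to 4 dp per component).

τ = (-0.1500, 0.0700, -0.1400)

rate change Δω = (-0.23232000, 0.01244444, -0.14336000)
applied torque τ = (-0.1500, 0.0700, -0.1400)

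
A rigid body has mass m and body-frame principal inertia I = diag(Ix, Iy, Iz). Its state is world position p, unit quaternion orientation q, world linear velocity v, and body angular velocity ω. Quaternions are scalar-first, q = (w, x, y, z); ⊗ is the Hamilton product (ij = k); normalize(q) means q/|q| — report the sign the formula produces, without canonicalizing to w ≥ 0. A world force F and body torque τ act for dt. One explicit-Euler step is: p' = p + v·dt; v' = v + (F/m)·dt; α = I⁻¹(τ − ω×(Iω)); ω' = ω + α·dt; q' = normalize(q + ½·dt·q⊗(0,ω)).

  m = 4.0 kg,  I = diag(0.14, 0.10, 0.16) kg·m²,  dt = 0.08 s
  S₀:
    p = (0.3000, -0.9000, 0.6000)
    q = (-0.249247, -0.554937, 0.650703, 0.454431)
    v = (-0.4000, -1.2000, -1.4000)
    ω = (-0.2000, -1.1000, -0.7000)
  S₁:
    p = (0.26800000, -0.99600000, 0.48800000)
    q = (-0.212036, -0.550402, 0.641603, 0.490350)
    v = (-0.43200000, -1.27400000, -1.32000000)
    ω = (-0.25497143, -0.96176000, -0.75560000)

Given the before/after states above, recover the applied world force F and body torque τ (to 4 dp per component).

F = (-1.6000, -3.7000, 4.0000)
τ = (-0.0500, 0.1700, -0.1200)

Δω = ω₁−ω₀ = (-0.05497143, 0.13824000, -0.05560000)
τ = I·(Δω/dt) + ω₀×(Iω₀) = (-0.0500, 0.1700, -0.1200)
v₁ − v₀ = (-0.03200000, -0.07400000, 0.08000000)
applied force F = (-1.6000, -3.7000, 4.0000)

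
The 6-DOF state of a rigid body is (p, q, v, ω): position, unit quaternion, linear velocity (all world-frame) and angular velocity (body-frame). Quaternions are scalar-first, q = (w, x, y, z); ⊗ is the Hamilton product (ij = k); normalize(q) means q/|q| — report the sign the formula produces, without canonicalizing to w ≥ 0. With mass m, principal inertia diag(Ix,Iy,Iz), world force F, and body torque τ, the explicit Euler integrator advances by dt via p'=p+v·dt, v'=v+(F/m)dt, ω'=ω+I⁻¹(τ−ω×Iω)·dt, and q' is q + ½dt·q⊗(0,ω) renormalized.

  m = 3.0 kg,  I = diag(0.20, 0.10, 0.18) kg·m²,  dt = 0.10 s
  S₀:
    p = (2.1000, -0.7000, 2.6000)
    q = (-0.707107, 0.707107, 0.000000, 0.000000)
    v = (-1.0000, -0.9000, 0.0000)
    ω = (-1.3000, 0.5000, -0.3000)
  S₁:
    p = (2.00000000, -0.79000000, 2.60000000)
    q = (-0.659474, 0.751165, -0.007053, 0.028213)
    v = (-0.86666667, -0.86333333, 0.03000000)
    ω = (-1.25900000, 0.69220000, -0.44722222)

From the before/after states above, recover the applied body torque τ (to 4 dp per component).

rate change Δω = (0.04100000, 0.19220000, -0.14722222)
I·α + gyro = (0.0700, 0.2000, -0.2000)

τ = (0.0700, 0.2000, -0.2000)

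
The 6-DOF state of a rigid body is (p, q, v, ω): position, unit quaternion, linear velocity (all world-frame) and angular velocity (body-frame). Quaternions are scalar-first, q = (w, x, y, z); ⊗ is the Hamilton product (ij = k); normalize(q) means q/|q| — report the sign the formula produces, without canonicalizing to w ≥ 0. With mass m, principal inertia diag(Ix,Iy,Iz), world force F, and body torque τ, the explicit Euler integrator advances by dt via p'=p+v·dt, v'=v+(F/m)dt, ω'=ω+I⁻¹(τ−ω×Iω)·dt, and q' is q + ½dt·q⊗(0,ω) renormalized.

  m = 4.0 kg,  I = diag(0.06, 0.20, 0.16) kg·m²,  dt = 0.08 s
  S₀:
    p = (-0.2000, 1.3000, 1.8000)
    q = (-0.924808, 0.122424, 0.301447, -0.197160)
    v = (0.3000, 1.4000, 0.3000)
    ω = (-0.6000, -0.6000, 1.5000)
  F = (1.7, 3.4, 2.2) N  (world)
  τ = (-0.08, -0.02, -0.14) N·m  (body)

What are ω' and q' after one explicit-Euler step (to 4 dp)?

angular accel α = (-1.9333, -0.5500, -1.1900)
ω' = ω + α·dt = (-0.7547, -0.6440, 1.4048)
q⊗(0,ω) = (0.5500626, 0.8887593, 0.4895448, -1.2797982)
q' = normalize(q + ½dt·q⊗(0,ω)) = (-0.9007, 0.1576, 0.3203, -0.2478)

ω' = (-0.7547, -0.6440, 1.4048)
q' = (-0.9007, 0.1576, 0.3203, -0.2478)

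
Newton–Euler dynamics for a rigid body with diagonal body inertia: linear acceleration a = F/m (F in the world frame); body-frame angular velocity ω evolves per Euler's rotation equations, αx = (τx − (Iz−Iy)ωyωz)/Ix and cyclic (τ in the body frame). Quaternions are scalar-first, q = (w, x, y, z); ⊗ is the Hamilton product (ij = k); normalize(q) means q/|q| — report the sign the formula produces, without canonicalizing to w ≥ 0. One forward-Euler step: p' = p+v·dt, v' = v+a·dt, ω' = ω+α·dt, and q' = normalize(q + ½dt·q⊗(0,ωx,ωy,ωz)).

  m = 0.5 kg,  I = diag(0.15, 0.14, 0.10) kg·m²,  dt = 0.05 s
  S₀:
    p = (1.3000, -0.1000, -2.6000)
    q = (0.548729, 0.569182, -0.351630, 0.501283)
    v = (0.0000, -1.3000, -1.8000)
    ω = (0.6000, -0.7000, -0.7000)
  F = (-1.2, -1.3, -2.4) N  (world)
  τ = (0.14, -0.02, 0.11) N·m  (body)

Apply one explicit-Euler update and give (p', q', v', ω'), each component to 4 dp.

a = F/m = (-2.4000, -2.6000, -4.8000)
new position p' = (1.3000, -0.1650, -2.6900)
v + (F/m)dt = (-0.1200, -1.4300, -2.0400)
ω×(Iω) gyroscopic = (-0.0196, -0.0210, 0.0042)
angular accel α = (1.0640, 0.0071, 1.0580)
ω' = ω + α·dt = (0.6532, -0.6996, -0.6471)
Hamilton product q⊗(0,ω) = (-0.2367521, 0.9262765, 0.3150869, -0.5715597)
updated quaternion q' = (0.5426, 0.5921, -0.3436, 0.4868)

p' = (1.3000, -0.1650, -2.6900)
q' = (0.5426, 0.5921, -0.3436, 0.4868)
v' = (-0.1200, -1.4300, -2.0400)
ω' = (0.6532, -0.6996, -0.6471)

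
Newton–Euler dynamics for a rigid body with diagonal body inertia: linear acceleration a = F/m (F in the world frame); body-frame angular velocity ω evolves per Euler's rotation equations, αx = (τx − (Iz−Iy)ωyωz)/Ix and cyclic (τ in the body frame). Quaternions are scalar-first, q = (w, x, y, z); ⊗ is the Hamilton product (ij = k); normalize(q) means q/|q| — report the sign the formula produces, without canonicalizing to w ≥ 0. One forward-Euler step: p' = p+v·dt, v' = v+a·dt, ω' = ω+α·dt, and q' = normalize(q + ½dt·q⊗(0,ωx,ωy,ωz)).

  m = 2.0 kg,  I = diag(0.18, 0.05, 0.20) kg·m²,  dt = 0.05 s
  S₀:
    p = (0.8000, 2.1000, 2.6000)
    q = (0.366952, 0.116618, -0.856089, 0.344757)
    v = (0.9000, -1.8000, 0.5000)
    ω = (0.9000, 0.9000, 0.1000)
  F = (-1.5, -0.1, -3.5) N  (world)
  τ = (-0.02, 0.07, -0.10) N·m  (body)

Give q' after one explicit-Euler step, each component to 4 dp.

q' = (0.3825, 0.1149, -0.8399, 0.3674)

2q̇ = q⊗(0,ω) = (0.6310482, -0.0656334, 0.6288763, 0.9121315)
q' = normalize(q + ½dt·q⊗(0,ω)) = (0.3825, 0.1149, -0.8399, 0.3674)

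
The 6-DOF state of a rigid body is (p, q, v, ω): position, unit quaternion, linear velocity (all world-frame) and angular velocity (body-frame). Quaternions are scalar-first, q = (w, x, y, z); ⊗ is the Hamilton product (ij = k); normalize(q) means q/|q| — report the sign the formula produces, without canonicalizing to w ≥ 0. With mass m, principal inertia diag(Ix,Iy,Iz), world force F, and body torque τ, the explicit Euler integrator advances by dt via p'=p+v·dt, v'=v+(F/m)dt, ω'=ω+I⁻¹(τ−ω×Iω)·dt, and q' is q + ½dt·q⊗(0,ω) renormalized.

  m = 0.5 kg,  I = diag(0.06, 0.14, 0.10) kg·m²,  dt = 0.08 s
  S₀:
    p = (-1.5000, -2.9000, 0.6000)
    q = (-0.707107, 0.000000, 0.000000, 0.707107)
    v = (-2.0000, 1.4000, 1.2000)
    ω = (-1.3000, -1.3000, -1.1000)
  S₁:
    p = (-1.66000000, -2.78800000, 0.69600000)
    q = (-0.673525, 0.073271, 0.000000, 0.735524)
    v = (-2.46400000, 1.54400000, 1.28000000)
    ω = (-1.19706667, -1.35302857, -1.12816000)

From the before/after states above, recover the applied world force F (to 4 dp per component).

F = (-2.9000, 0.9000, 0.5000)

velocity change Δv = (-0.46400000, 0.14400000, 0.08000000)
F = m·Δv/dt = (-2.9000, 0.9000, 0.5000)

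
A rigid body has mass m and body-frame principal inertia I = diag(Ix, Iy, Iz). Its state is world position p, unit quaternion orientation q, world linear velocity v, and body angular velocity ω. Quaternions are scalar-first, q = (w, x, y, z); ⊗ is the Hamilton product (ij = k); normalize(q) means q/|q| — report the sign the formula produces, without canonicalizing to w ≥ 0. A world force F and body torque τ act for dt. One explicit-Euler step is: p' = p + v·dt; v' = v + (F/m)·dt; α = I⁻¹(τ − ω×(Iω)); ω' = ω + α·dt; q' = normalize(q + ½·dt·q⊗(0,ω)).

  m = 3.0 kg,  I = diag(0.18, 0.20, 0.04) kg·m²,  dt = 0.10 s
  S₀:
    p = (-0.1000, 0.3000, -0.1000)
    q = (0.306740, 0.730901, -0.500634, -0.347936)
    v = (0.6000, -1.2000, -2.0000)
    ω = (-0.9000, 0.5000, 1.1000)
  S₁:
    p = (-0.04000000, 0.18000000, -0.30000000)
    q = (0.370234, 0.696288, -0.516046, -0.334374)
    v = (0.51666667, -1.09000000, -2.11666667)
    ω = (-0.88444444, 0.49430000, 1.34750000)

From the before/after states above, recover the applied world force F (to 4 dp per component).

velocity change Δv = (-0.08333333, 0.11000000, -0.11666667)
m·(v₁−v₀)/dt = (-2.5000, 3.3000, -3.5000)

F = (-2.5000, 3.3000, -3.5000)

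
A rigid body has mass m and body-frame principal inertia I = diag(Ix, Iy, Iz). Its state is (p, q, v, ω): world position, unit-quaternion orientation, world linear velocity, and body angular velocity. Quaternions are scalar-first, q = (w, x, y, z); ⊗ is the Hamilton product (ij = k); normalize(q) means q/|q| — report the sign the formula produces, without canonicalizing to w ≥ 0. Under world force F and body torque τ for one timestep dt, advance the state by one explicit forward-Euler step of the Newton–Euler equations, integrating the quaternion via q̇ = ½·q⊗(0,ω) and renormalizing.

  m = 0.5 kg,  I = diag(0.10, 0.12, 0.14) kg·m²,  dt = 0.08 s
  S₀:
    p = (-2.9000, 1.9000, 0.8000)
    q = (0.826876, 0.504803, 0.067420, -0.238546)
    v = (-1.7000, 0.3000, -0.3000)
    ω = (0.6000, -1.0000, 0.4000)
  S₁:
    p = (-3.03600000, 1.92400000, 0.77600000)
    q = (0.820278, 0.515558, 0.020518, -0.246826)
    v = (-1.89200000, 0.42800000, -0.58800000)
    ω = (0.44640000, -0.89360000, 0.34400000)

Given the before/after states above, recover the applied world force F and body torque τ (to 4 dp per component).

Δv = v₁−v₀ = (-0.19200000, 0.12800000, -0.28800000)
m·(v₁−v₀)/dt = (-1.2000, 0.8000, -1.8000)
ω₁ − ω₀ = (-0.15360000, 0.10640000, -0.05600000)
ω₀×(Iω₀) = (-0.0080, -0.0096, -0.0120)
applied torque τ = (-0.2000, 0.1500, -0.1100)

F = (-1.2000, 0.8000, -1.8000)
τ = (-0.2000, 0.1500, -0.1100)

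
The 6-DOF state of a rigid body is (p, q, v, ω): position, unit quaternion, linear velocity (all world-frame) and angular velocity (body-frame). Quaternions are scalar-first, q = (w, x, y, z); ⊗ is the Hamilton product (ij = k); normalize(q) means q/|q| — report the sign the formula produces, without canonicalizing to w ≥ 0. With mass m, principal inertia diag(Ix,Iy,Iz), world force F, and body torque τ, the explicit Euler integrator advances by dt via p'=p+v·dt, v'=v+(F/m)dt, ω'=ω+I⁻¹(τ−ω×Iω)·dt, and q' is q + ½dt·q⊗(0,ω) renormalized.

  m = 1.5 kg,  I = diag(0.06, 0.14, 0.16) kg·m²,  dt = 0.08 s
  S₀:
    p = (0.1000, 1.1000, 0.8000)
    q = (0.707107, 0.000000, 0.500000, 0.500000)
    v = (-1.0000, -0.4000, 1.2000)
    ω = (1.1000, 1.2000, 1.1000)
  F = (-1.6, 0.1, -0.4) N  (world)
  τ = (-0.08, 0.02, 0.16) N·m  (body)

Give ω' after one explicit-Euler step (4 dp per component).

(τ − ω×Iω)/I = (-1.7733, 1.0071, 0.3400)
new body rate ω' = (0.9581, 1.2806, 1.1272)

ω' = (0.9581, 1.2806, 1.1272)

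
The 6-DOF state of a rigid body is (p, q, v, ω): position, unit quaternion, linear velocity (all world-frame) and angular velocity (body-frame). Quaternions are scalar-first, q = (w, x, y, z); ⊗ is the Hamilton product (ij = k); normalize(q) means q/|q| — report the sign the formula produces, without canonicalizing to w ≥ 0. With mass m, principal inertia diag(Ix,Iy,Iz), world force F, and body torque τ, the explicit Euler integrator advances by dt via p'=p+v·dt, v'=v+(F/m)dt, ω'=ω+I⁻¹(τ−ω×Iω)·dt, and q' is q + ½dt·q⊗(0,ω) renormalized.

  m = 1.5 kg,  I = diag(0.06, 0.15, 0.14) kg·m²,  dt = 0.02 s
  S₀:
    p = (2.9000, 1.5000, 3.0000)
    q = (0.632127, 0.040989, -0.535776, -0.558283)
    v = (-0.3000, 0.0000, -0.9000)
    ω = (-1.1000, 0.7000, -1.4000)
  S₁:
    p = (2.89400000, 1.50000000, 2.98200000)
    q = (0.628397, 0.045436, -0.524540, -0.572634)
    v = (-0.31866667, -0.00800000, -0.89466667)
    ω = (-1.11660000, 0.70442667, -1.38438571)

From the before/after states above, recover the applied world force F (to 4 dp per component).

velocity change Δv = (-0.01866667, -0.00800000, 0.00533333)
m·(v₁−v₀)/dt = (-1.4000, -0.6000, 0.4000)

F = (-1.4000, -0.6000, 0.4000)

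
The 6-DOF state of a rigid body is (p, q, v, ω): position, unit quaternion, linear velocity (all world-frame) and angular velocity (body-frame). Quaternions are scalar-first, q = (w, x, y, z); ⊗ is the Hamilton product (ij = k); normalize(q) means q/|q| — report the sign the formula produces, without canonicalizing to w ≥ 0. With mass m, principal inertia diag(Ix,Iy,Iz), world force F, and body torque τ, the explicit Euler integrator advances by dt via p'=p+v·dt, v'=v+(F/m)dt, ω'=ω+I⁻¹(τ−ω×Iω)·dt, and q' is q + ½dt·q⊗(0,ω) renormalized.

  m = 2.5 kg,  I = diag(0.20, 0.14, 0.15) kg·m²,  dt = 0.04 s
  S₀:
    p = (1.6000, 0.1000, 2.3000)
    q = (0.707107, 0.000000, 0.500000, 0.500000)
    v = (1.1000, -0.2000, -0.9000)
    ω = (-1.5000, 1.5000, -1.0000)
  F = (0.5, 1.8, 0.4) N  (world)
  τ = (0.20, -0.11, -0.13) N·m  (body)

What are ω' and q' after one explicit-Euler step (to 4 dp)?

ω×(Iω) gyroscopic = (-0.0150, 0.0750, 0.1350)
α = I⁻¹(τ − ω×Iω) = (1.0750, -1.3214, -1.7667)
ω' = ω + α·dt = (-1.4570, 1.4471, -1.0707)
q⊗(0,ω) = (-0.2500000, -2.3106605, 0.3106605, 0.0428930)
q' = normalize(q + ½dt·q⊗(0,ω)) = (0.7013, -0.0462, 0.5057, 0.5003)

ω' = (-1.4570, 1.4471, -1.0707)
q' = (0.7013, -0.0462, 0.5057, 0.5003)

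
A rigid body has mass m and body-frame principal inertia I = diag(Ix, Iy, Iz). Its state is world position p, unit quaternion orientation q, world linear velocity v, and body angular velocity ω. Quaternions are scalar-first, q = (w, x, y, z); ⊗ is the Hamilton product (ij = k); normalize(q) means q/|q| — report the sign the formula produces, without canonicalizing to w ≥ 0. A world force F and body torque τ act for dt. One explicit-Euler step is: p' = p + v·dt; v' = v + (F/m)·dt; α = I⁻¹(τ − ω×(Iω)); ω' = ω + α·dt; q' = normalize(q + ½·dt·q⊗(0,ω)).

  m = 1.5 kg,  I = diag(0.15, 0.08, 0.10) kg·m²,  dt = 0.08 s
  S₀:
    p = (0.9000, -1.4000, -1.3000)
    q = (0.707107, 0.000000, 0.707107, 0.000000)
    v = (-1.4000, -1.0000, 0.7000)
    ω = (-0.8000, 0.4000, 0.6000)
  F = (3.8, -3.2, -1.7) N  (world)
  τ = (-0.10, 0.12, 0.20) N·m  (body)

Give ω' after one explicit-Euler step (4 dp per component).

ω' = (-0.8559, 0.5440, 0.7421)

gyro term ω×Iω = (0.0048, -0.0240, 0.0224)
(τ − ω×Iω)/I = (-0.6987, 1.8000, 1.7760)
ω' = ω + α·dt = (-0.8559, 0.5440, 0.7421)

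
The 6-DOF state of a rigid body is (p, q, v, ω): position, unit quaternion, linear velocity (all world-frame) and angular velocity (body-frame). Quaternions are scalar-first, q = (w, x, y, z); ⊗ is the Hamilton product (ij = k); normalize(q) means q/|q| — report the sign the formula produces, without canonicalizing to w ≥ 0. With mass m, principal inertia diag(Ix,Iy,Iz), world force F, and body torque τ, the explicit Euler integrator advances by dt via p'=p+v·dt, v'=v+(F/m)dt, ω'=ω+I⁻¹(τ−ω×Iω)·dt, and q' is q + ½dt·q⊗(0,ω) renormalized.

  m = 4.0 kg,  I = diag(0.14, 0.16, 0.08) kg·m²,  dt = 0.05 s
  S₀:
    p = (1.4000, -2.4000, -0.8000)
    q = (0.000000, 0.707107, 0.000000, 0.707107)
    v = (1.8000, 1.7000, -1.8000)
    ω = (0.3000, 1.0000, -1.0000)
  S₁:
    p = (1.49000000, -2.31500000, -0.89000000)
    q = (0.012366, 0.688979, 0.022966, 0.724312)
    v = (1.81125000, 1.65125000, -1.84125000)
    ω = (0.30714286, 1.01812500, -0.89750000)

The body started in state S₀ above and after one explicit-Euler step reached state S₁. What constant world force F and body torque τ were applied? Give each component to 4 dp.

ω₁ − ω₀ = (0.00714286, 0.01812500, 0.10250000)
ω₀×(Iω₀) = (0.0800, -0.0180, 0.0060)
I·α + gyro = (0.1000, 0.0400, 0.1700)
velocity change Δv = (0.01125000, -0.04875000, -0.04125000)
applied force F = (0.9000, -3.9000, -3.3000)

F = (0.9000, -3.9000, -3.3000)
τ = (0.1000, 0.0400, 0.1700)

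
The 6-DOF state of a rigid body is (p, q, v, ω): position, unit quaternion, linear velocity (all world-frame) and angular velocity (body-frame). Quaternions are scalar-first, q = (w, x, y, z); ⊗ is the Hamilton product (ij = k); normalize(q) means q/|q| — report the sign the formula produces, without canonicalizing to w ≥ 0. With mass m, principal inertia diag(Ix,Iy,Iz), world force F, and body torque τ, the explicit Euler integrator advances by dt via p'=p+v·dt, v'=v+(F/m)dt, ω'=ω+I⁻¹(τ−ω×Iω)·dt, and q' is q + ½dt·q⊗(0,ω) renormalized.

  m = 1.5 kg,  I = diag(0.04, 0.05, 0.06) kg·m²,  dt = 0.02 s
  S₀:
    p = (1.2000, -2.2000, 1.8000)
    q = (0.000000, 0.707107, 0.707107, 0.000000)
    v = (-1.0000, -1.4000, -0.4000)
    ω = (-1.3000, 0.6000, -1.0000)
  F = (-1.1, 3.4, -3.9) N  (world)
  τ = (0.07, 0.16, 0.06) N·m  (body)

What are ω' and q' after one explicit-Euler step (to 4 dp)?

ω' = (-1.2620, 0.6744, -0.9774)
q' = (0.0049, 0.6999, 0.7141, 0.0134)

ω×(Iω) gyroscopic = (-0.0060, -0.0260, -0.0078)
(τ − ω×Iω)/I = (1.9000, 3.7200, 1.1300)
ω + α·dt = (-1.2620, 0.6744, -0.9774)
Hamilton product q⊗(0,ω) = (0.4949749, -0.7071070, 0.7071070, 1.3435033)
q + ½dt·q⊗(0,ω), renormalized = (0.0049, 0.6999, 0.7141, 0.0134)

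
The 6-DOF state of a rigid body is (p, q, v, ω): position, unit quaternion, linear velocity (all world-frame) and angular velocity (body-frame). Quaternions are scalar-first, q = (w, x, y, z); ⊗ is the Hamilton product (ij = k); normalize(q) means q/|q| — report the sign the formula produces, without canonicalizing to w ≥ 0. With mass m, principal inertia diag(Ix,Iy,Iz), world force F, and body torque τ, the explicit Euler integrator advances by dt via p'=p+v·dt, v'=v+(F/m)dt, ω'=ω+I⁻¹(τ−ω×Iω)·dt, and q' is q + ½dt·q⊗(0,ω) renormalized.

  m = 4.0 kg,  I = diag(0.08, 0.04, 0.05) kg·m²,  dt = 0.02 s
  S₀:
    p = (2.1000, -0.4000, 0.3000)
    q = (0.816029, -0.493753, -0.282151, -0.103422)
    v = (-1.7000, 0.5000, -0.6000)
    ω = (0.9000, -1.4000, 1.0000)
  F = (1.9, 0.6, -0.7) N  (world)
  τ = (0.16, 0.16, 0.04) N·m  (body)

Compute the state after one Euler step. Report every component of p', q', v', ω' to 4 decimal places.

precession coupling ω×(Iω) = (-0.0140, 0.0270, 0.0504)
angular accel α = (2.1750, 3.3250, -0.2080)
ω' = ω + α·dt = (0.9435, -1.3335, 0.9958)
q⊗(0,ω) = (0.1527883, 0.3074843, -0.7417674, 1.7612191)
q + ½dt·q⊗(0,ω), renormalized = (0.8174, -0.4906, -0.2895, -0.0858)
a = (0.4750, 0.1500, -0.1750)
new position p' = (2.0660, -0.3900, 0.2880)
v + (F/m)dt = (-1.6905, 0.5030, -0.6035)

p' = (2.0660, -0.3900, 0.2880)
q' = (0.8174, -0.4906, -0.2895, -0.0858)
v' = (-1.6905, 0.5030, -0.6035)
ω' = (0.9435, -1.3335, 0.9958)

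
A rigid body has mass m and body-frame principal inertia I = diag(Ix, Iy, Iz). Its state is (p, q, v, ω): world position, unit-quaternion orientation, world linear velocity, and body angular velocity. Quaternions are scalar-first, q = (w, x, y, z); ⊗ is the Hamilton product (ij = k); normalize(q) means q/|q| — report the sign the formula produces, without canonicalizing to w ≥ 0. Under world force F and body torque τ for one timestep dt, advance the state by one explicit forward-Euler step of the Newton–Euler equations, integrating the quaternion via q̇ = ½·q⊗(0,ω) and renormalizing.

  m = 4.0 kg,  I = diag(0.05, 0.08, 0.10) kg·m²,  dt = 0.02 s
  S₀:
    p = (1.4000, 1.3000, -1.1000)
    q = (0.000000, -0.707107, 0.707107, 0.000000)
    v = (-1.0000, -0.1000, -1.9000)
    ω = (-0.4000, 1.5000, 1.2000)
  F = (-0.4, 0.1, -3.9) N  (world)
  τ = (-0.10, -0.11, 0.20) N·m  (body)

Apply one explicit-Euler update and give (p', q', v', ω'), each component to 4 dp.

p' = (1.3800, 1.2980, -1.1380)
q' = (-0.0134, -0.6985, 0.7155, -0.0078)
v' = (-1.0020, -0.0995, -1.9195)
ω' = (-0.4544, 1.4665, 1.2436)

precession coupling ω×(Iω) = (0.0360, 0.0240, -0.0180)
angular accel α = (-2.7200, -1.6750, 2.1800)
ω' = ω + α·dt = (-0.4544, 1.4665, 1.2436)
2q̇ = q⊗(0,ω) = (-1.3435033, 0.8485284, 0.8485284, -0.7778177)
updated quaternion q' = (-0.0134, -0.6985, 0.7155, -0.0078)
p + v·dt = (1.3800, 1.2980, -1.1380)
v' = v + a·dt = (-1.0020, -0.0995, -1.9195)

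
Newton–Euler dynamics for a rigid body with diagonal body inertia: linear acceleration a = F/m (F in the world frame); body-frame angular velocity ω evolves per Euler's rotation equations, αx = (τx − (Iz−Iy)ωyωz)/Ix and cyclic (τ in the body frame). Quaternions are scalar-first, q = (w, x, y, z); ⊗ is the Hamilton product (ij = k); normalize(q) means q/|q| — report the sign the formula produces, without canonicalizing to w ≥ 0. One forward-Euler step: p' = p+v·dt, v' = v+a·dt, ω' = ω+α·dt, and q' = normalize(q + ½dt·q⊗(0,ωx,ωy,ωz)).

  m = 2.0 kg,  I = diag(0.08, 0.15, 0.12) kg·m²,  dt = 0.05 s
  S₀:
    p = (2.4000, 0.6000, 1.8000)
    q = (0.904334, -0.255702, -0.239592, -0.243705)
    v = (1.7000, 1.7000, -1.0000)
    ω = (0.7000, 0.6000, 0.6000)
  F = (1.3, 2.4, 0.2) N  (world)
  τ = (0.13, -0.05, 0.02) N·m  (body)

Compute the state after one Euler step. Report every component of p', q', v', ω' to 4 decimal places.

p' = (2.4850, 0.6850, 1.7500)
q' = (0.9157, -0.2397, -0.2264, -0.2297)
v' = (1.7325, 1.7600, -0.9950)
ω' = (0.7880, 0.5889, 0.5961)

a = (0.6500, 1.2000, 0.1000)
p' = p + v·dt = (2.4850, 0.6850, 1.7500)
v + (F/m)dt = (1.7325, 1.7600, -0.9950)
angular accel α = (1.7600, -0.2213, -0.0783)
ω + α·dt = (0.7880, 0.5889, 0.5961)
q⊗(0,ω) = (0.4689696, 0.6355016, 0.5254281, 0.5568936)
q + ½dt·q⊗(0,ω), renormalized = (0.9157, -0.2397, -0.2264, -0.2297)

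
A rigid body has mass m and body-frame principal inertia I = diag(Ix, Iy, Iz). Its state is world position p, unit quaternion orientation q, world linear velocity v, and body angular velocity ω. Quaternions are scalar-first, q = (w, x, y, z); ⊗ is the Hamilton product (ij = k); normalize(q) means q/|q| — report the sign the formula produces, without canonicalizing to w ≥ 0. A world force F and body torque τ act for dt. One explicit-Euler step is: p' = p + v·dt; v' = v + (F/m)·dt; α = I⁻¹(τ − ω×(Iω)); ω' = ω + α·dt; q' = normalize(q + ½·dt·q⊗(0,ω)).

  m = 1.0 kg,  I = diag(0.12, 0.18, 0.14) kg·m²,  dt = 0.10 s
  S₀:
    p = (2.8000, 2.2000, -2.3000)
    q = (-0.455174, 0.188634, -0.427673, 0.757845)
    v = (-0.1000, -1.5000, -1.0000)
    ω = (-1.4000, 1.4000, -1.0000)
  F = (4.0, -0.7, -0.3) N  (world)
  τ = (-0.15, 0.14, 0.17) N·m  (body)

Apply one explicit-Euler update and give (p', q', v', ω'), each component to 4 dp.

p' = (2.7900, 2.0500, -2.4000)
q' = (-0.3719, 0.1877, -0.5001, 0.7592)
v' = (0.3000, -1.5700, -1.0300)
ω' = (-1.5717, 1.4933, -0.7946)

ω×(Iω) gyroscopic = (0.0560, -0.0280, -0.1176)
angular accel α = (-1.7167, 0.9333, 2.0543)
ω + α·dt = (-1.5717, 1.4933, -0.7946)
q⊗(0,ω) = (1.6206748, 0.0039336, -1.5095926, 0.1205194)
updated quaternion q' = (-0.3719, 0.1877, -0.5001, 0.7592)
p + v·dt = (2.7900, 2.0500, -2.4000)
v + (F/m)dt = (0.3000, -1.5700, -1.0300)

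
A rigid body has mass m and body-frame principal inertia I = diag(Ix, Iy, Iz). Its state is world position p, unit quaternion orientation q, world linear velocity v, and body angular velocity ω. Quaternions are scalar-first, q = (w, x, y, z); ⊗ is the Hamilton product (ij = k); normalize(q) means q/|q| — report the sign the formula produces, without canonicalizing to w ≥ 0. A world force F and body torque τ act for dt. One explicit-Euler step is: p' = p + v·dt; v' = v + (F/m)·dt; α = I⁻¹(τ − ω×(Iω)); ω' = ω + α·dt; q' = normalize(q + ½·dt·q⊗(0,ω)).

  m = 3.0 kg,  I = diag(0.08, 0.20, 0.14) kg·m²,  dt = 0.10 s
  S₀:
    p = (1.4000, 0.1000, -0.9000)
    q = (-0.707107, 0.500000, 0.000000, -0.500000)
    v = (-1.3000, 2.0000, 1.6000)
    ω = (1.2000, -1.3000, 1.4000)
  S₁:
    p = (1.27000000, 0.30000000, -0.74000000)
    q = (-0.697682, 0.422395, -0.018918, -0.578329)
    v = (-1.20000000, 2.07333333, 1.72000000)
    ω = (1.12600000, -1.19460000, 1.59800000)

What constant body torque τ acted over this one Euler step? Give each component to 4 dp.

τ = (0.0500, 0.1100, 0.0900)

Δω = ω₁−ω₀ = (-0.07400000, 0.10540000, 0.19800000)
precession coupling = (0.1092, -0.1008, -0.1872)
τ = I·(Δω/dt) + ω₀×(Iω₀) = (0.0500, 0.1100, 0.0900)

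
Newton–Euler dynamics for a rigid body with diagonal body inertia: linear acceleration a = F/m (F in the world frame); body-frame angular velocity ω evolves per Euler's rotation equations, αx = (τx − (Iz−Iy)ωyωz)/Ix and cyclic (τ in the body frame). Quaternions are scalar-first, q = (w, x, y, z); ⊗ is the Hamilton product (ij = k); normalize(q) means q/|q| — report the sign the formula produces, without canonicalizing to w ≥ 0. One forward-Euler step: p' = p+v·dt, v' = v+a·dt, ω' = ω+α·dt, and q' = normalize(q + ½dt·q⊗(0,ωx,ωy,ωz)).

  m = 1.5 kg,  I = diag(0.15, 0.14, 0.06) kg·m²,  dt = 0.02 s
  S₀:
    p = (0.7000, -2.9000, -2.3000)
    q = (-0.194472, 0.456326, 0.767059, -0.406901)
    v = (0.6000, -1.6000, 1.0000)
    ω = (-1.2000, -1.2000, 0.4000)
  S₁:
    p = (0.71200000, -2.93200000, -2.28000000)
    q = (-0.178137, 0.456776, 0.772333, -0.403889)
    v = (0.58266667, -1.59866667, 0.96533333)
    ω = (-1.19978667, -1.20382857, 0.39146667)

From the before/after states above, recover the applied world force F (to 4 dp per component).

v₁ − v₀ = (-0.01733333, 0.00133333, -0.03466667)
m·(v₁−v₀)/dt = (-1.3000, 0.1000, -2.6000)

F = (-1.3000, 0.1000, -2.6000)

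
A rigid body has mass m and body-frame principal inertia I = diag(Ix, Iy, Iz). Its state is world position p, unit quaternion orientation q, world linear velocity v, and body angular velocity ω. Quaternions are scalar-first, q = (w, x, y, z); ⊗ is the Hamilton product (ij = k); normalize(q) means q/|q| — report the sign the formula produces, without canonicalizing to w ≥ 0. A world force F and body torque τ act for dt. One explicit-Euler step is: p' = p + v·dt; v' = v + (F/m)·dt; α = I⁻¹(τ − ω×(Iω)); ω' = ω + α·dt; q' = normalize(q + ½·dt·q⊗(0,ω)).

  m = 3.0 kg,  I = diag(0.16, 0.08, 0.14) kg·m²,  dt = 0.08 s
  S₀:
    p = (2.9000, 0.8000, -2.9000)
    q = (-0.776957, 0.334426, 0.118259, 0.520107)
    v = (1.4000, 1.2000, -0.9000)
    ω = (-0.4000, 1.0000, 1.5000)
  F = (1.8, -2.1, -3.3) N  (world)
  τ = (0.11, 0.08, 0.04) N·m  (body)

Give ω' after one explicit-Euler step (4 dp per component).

α = I⁻¹(τ − ω×Iω) = (0.1250, 1.1500, 0.0571)
ω' = ω + α·dt = (-0.3900, 1.0920, 1.5046)

ω' = (-0.3900, 1.0920, 1.5046)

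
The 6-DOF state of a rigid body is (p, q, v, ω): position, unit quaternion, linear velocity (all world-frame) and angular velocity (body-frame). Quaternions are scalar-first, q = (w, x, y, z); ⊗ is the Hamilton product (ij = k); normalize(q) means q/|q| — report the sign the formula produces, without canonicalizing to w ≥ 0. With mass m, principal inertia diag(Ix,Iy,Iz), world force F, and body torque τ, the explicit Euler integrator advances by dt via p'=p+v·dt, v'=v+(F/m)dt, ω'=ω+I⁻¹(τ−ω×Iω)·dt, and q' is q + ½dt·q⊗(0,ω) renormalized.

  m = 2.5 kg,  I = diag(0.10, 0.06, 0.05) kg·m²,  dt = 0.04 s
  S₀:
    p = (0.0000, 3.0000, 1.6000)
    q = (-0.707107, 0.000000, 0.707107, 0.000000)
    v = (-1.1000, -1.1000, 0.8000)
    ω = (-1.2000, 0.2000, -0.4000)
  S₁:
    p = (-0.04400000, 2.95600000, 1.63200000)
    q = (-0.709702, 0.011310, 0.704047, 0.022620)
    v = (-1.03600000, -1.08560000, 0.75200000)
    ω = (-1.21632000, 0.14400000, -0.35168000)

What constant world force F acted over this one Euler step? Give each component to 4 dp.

F = (4.0000, 0.9000, -3.0000)

Δv = v₁−v₀ = (0.06400000, 0.01440000, -0.04800000)
F = m·Δv/dt = (4.0000, 0.9000, -3.0000)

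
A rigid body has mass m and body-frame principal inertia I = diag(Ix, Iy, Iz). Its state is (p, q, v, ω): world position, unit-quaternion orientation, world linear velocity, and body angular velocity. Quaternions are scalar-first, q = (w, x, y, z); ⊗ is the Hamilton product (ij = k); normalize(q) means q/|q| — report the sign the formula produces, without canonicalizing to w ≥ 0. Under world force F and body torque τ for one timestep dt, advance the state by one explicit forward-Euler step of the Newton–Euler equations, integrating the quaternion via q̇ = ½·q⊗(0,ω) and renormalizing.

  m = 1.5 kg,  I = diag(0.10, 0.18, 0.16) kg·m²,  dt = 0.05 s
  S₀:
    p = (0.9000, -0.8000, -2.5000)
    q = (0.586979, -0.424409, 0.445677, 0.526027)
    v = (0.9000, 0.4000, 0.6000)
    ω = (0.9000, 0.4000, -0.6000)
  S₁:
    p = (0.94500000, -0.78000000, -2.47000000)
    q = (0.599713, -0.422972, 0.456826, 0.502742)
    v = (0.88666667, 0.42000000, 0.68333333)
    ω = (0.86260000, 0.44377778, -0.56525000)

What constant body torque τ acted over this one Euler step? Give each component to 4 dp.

τ = (-0.0700, 0.1900, 0.1400)

Δω = ω₁−ω₀ = (-0.03740000, 0.04377778, 0.03475000)
precession coupling = (0.0048, 0.0324, 0.0288)
τ = I·(Δω/dt) + ω₀×(Iω₀) = (-0.0700, 0.1900, 0.1400)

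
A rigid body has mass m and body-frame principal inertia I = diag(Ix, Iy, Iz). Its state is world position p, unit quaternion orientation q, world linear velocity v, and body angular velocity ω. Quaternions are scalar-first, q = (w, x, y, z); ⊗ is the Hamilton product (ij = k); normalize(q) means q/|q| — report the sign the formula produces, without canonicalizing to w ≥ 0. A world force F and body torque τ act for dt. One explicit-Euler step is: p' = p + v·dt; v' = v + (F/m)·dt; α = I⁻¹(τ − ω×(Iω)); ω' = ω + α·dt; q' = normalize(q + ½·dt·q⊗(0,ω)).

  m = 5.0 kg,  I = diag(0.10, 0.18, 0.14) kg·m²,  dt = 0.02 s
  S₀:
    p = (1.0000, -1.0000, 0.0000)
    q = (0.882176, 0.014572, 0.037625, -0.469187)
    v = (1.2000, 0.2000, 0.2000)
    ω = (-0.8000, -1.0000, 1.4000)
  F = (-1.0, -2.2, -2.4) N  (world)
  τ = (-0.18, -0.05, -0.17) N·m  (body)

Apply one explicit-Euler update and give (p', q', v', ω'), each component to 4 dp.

p' = (1.0240, -0.9960, 0.0040)
q' = (0.8891, 0.0033, 0.0323, -0.4566)
v' = (1.1960, 0.1912, 0.1904)
ω' = (-0.8472, -1.0105, 1.3666)

gyro term ω×Iω = (0.0560, 0.0448, 0.0640)
(τ − ω×Iω)/I = (-2.3600, -0.5267, -1.6714)
new body rate ω' = (-0.8472, -1.0105, 1.3666)
2q̇ = q⊗(0,ω) = (0.7061444, -1.1222528, -0.5272272, 1.2505744)
q' = normalize(q + ½dt·q⊗(0,ω)) = (0.8891, 0.0033, 0.0323, -0.4566)
a = (-0.2000, -0.4400, -0.4800)
p + v·dt = (1.0240, -0.9960, 0.0040)
v' = v + a·dt = (1.1960, 0.1912, 0.1904)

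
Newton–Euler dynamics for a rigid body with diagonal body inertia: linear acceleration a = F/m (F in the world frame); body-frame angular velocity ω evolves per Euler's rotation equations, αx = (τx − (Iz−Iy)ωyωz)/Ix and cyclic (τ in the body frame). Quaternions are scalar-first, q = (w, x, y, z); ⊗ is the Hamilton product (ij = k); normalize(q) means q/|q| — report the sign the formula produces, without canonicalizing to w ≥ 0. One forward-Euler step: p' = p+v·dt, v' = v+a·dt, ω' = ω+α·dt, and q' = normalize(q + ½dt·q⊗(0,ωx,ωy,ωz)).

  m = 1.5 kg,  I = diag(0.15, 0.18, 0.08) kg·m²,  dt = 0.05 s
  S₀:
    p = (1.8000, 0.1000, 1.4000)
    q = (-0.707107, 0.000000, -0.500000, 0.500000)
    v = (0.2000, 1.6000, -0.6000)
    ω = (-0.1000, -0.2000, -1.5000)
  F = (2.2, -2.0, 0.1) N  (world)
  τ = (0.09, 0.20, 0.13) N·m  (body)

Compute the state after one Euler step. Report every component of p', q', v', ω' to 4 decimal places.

a = F/m = (1.4667, -1.3333, 0.0667)
p + v·dt = (1.8100, 0.1800, 1.3700)
new velocity v' = (0.2733, 1.5333, -0.5967)
(τ − ω×Iω)/I = (0.8000, 1.0528, 1.6175)
new body rate ω' = (-0.0600, -0.1474, -1.4191)
q⊗(0,ω) = (0.6500000, 0.9207107, 0.0914214, 1.0106605)
q + ½dt·q⊗(0,ω), renormalized = (-0.6904, 0.0230, -0.4974, 0.5249)

p' = (1.8100, 0.1800, 1.3700)
q' = (-0.6904, 0.0230, -0.4974, 0.5249)
v' = (0.2733, 1.5333, -0.5967)
ω' = (-0.0600, -0.1474, -1.4191)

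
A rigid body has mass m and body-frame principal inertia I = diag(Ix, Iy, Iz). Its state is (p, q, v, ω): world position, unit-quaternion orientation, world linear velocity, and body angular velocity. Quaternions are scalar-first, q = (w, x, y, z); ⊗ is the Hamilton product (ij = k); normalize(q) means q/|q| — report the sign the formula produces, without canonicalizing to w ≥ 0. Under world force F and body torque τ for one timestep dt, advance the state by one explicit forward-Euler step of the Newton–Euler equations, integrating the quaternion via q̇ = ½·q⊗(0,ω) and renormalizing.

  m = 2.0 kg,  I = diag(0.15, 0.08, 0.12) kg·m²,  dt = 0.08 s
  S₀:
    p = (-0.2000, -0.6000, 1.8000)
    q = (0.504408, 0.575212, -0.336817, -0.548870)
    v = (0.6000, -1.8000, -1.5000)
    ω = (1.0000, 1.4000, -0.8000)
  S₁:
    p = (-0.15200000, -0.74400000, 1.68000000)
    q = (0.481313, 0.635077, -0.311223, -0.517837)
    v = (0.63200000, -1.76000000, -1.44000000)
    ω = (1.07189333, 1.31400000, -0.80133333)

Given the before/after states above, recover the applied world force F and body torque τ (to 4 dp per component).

F = (0.8000, 1.0000, 1.5000)
τ = (0.0900, -0.1100, -0.1000)

v₁ − v₀ = (0.03200000, 0.04000000, 0.06000000)
F = m·Δv/dt = (0.8000, 1.0000, 1.5000)
ω₁ − ω₀ = (0.07189333, -0.08600000, -0.00133333)
precession coupling = (-0.0448, -0.0240, -0.0980)
I·α + gyro = (0.0900, -0.1100, -0.1000)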